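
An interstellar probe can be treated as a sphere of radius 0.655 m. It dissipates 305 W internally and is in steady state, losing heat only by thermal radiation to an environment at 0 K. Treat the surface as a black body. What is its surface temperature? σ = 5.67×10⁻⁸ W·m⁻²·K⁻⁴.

T ≈ 178 K

Steady state: internal power = radiated power, P = εσA T⁴.
Radiating area A = 4πr² = 5.391 m².
T⁴ = P/(εσA) = 305/(1.0·5.67×10⁻⁸·5.391) = 9.978×10⁸ K⁴.
T = (9.978×10⁸)^(1/4).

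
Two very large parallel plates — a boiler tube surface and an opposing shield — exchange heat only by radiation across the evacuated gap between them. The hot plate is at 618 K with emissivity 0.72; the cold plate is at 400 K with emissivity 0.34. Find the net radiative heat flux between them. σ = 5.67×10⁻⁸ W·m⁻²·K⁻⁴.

For two infinite grey parallel plates, q = σ(T₁⁴ − T₂⁴)/(1/ε₁ + 1/ε₂ − 1).
T₁⁴ − T₂⁴ = 1.459×10¹¹ − 2.560×10¹⁰ = 1.203×10¹¹ K⁴.
1/ε₁ + 1/ε₂ − 1 = 1.389 + 2.941 − 1 = 3.330.
q = 5.67×10⁻⁸ × 1.203×10¹¹ / 3.330.

q ≈ 2050 W/m²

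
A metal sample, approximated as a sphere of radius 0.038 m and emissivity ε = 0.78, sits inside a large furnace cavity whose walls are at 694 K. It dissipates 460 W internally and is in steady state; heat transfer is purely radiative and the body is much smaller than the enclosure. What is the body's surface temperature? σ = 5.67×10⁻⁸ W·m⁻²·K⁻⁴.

T ≈ 947 K

For a small grey body in a large enclosure, net radiated power = εσA(T⁴ − T_w⁴).
Steady state: P = εσA(T⁴ − T_w⁴) with A = 4πr² = 0.01815 m².
T⁴ = P/(εσA) + T_w⁴ = 460/(0.78·5.67×10⁻⁸·0.01815) + (694)⁴
    = 5.732×10¹¹ + 2.320×10¹¹ = 8.052×10¹¹ K⁴.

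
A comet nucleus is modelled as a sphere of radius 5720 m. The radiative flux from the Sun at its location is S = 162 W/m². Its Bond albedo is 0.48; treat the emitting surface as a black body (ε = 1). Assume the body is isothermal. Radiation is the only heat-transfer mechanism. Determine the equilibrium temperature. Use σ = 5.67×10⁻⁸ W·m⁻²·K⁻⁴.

At equilibrium, absorbed power = emitted power.
Absorbing cross-section = πr² = 1.028×10⁸ m²; emitting surface = 4πr² = 4.112×10⁸ m² (ratio 4).
(1−a)S·A_cross = εσ·A_surf·T⁴  ⇒  T⁴ = (1−a)S/(4σ).
T⁴ = 0.520·162/(4·5.67×10⁻⁸) = 3.714×10⁸ K⁴.
T = (3.714×10⁸)^(1/4).

T ≈ 139 K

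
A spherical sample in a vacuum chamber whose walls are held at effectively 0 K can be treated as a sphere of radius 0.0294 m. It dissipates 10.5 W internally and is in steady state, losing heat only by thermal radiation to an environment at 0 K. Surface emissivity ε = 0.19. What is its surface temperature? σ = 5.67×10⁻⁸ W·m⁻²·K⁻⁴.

T ≈ 547 K

Steady state: internal power = radiated power, P = εσA T⁴.
Radiating area A = 4πr² = 0.01086 m².
T⁴ = P/(εσA) = 10.5/(0.19·5.67×10⁻⁸·0.01086) = 8.973×10¹⁰ K⁴.
T = (8.973×10¹⁰)^(1/4).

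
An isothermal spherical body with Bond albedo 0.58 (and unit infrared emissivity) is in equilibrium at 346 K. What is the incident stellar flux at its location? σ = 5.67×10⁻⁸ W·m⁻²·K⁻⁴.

S ≈ 7740 W/m²

(1−a)S·πr² = σ·4πr²·T⁴ ⇒ S = 4σT⁴/(1−a).
S = 4·5.67×10⁻⁸·1.433×10¹⁰/0.420.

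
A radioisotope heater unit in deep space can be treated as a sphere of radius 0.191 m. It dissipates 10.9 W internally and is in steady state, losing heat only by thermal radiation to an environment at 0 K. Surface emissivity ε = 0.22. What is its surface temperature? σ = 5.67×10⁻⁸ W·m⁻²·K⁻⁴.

Steady state: internal power = radiated power, P = εσA T⁴.
Radiating area A = 4πr² = 0.4584 m².
T⁴ = P/(εσA) = 10.9/(0.22·5.67×10⁻⁸·0.4584) = 1.906×10⁹ K⁴.
T = (1.906×10⁹)^(1/4).

T ≈ 209 K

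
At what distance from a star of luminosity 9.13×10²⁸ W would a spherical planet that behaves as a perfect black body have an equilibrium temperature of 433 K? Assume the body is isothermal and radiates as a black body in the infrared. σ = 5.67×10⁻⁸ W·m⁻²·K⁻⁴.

For an isothermal black-emitting sphere, (1−a)S·πr² = σ·4πr²·T⁴ ⇒ S = 4σT⁴/(1−a).
S = 4·5.67×10⁻⁸·(433)⁴/1.00 = 7973 W/m².
Flux falls as S = L/(4πd²), so d = √(L/(4πS)) = √(9.13×10²⁸/(4π·7973)).

d ≈ 9.55×10¹¹ m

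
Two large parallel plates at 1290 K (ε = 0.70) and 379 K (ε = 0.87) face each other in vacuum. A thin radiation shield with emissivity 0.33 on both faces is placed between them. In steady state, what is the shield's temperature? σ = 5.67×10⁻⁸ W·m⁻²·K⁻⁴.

T_s ≈ 1080 K

In steady state the net flux on the hot side equals that on the cold side.
σ(T₁⁴−T_s⁴)/D₁ = σ(T_s⁴−T₂⁴)/D₂, with D₁ = 1/ε₁+1/ε_s−1 = 3.459, D₂ = 1/ε_s+1/ε₂−1 = 3.180.
Solve for T_s⁴: T_s⁴ = (D₂·T₁⁴ + D₁·T₂⁴)/(D₁+D₂) = 1.337×10¹² K⁴.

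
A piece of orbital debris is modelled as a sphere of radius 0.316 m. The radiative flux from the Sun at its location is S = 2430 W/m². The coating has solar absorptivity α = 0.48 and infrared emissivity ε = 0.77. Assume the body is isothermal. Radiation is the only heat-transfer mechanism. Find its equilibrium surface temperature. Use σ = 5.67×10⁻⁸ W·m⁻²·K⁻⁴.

At equilibrium, absorbed power = emitted power.
Absorbing cross-section = πr² = 0.3137 m²; emitting surface = 4πr² = 1.255 m² (ratio 4).
αS·A_cross = εσ·A_surf·T⁴  ⇒  T⁴ = αS/(ε·4σ).
T⁴ = 0.480·2430/(0.77·4·5.67×10⁻⁸) = 6.679×10⁹ K⁴.
T = (6.679×10⁹)^(1/4).

T ≈ 286 K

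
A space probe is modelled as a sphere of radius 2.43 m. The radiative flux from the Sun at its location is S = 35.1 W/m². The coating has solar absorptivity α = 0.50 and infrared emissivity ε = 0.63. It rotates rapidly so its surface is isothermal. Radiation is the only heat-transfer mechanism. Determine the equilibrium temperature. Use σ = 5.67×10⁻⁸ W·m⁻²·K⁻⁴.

T ≈ 105 K

At equilibrium, absorbed power = emitted power.
Absorbing cross-section = πr² = 18.55 m²; emitting surface = 4πr² = 74.20 m² (ratio 4).
αS·A_cross = εσ·A_surf·T⁴  ⇒  T⁴ = αS/(ε·4σ).
T⁴ = 0.500·35.1/(0.63·4·5.67×10⁻⁸) = 1.228×10⁸ K⁴.
T = (1.228×10⁸)^(1/4).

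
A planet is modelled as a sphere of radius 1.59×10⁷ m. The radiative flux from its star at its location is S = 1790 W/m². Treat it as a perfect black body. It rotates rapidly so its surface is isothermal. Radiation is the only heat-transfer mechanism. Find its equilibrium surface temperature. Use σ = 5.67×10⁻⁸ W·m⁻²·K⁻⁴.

T ≈ 298 K

At equilibrium, absorbed power = emitted power.
Absorbing cross-section = πr² = 7.942×10¹⁴ m²; emitting surface = 4πr² = 3.177×10¹⁵ m² (ratio 4).
S·A_cross = εσ·A_surf·T⁴  ⇒  T⁴ = S/(4σ).
T⁴ = 1.00·1790/(4·5.67×10⁻⁸) = 7.892×10⁹ K⁴.
T = (7.892×10⁹)^(1/4).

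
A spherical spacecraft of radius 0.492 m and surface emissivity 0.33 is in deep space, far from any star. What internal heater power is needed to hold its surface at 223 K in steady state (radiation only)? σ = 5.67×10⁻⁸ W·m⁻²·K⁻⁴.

P = εσ·4πr²·T⁴.
4πr² = 3.042 m²; T⁴ = 2.473×10⁹ K⁴.
P = 0.33·5.67×10⁻⁸·3.042·2.473×10⁹.

P ≈ 141 W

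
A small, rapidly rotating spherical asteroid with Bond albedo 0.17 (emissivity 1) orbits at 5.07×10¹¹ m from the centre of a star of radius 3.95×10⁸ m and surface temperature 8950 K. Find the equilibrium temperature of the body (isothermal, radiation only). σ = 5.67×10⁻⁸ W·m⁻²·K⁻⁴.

The star's surface emits σT_*⁴; at distance d the flux is S = σT_*⁴(R_*/d)².
S = 5.67×10⁻⁸·(8950)⁴·(3.95×10⁸/5.07×10¹¹)² = 220.8 W/m².
For an isothermal sphere T⁴ = (1−a)S/(4σ) = 8.081×10⁸ K⁴.

T ≈ 169 K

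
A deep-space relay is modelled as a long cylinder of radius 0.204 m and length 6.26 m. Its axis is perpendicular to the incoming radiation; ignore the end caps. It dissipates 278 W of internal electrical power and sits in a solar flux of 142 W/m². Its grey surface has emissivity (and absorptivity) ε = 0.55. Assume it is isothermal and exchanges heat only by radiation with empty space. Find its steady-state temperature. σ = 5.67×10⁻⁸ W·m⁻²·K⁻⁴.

T ≈ 209 K

At steady state, absorbed solar power + internal power = radiated power.
Absorbed: α·S·A_cross = 0.55·142·2.554 = 199.5 W (cross-section 2rL).
Total input = 199.5 + 278 = 477.5 W.
Radiated: εσ·A_surf·T⁴ with A_surf = 2πrL = 8.024 m².
T⁴ = 477.5/(0.55·5.67×10⁻⁸·8.024) = 1.908×10⁹ K⁴.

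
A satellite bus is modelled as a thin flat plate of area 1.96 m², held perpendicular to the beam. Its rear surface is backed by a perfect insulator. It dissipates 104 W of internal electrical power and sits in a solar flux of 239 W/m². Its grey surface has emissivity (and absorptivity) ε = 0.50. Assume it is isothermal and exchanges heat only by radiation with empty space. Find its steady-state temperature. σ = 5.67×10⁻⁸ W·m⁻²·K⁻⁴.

At steady state, absorbed solar power + internal power = radiated power.
Absorbed: α·S·A_cross = 0.50·239·1.960 = 234.2 W (cross-section A).
Total input = 234.2 + 104 = 338.2 W.
Radiated: εσ·A_surf·T⁴ with A_surf = A = 1.960 m².
T⁴ = 338.2/(0.50·5.67×10⁻⁸·1.960) = 6.087×10⁹ K⁴.

T ≈ 279 K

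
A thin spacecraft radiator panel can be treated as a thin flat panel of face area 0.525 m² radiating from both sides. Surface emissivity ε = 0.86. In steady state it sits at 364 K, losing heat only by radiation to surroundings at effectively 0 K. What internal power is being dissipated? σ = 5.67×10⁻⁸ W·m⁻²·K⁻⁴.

Steady state: P = εσA T⁴.
A = 2·0.525 = 1.050 m²; T⁴ = (364)⁴ = 1.756×10¹⁰ K⁴.
P = 0.86 × 5.67×10⁻⁸ × 1.050 × 1.756×10¹⁰.

P ≈ 899 W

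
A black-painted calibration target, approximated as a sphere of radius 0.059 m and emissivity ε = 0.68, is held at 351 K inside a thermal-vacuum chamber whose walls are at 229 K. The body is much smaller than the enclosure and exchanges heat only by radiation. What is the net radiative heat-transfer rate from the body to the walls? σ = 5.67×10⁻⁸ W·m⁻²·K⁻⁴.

P_net ≈ 21.0 W

For a small grey body in a large enclosure: P_net = εσA(T_body⁴ − T_wall⁴).
A = 4πr² = 0.04374 m²; T_body⁴ − T_wall⁴ = 1.518×10¹⁰ − 2.750×10⁹ = 1.243×10¹⁰ K⁴.
|P_net| = 0.68·5.67×10⁻⁸·0.04374·1.243×10¹⁰.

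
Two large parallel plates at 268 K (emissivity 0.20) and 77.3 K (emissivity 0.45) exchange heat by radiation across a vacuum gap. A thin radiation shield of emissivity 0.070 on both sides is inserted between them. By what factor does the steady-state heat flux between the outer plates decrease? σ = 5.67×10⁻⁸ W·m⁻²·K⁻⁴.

Without shield: q₀ = σΔ(T⁴)/(1/ε₁+1/ε₂−1) with denominator 6.222.
With shield the two gaps are in series; the resistances add: (1/ε₁+1/ε_s−1)+(1/ε_s+1/ε₂−1) = 18.29+15.51 = 33.79.
Heat-flux ratio q₀/q = 33.79/6.222.

factor ≈ 5.43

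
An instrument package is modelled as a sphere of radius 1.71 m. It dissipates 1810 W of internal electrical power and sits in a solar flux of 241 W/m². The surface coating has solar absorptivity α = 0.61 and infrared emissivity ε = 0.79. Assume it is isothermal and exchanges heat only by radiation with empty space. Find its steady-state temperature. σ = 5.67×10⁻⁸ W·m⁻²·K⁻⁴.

T ≈ 209 K

At steady state, absorbed solar power + internal power = radiated power.
Absorbed: α·S·A_cross = 0.61·241·9.186 = 1350 W (cross-section πr²).
Total input = 1350 + 1810 = 3160 W.
Radiated: εσ·A_surf·T⁴ with A_surf = 4πr² = 36.75 m².
T⁴ = 3160/(0.79·5.67×10⁻⁸·36.75) = 1.920×10⁹ K⁴.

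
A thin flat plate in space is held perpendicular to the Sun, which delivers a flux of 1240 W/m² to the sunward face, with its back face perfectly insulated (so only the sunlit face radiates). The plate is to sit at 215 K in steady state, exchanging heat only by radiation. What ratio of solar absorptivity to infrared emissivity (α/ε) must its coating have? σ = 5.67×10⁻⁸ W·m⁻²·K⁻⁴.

Balance: αS·A = εσ·1A·T⁴ ⇒ α/ε = σT⁴/S.
α/ε = 5.67×10⁻⁸·(215)⁴/1240 = 5.67×10⁻⁸·2.137×10⁹/1240.

α/ε ≈ 0.0977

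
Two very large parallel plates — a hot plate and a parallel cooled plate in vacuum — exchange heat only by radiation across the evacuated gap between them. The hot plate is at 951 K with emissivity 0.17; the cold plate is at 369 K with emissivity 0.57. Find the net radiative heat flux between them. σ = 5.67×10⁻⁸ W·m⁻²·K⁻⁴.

For two infinite grey parallel plates, q = σ(T₁⁴ − T₂⁴)/(1/ε₁ + 1/ε₂ − 1).
T₁⁴ − T₂⁴ = 8.179×10¹¹ − 1.854×10¹⁰ = 7.994×10¹¹ K⁴.
1/ε₁ + 1/ε₂ − 1 = 5.882 + 1.754 − 1 = 6.637.
q = 5.67×10⁻⁸ × 7.994×10¹¹ / 6.637.

q ≈ 6830 W/m²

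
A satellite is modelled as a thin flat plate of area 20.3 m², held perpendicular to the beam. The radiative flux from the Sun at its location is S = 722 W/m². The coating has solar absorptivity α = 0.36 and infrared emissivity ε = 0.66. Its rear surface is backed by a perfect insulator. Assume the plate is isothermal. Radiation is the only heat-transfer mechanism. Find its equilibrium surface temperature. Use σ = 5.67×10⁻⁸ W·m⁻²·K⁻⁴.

At equilibrium, absorbed power = emitted power.
Absorbing cross-section = A = 20.30 m²; emitting surface = A = 20.30 m² (ratio 1).
αS·A_cross = εσ·A_surf·T⁴  ⇒  T⁴ = αS/(ε·1σ).
T⁴ = 0.360·722/(0.66·1·5.67×10⁻⁸) = 6.946×10⁹ K⁴.
T = (6.946×10⁹)^(1/4).

T ≈ 289 K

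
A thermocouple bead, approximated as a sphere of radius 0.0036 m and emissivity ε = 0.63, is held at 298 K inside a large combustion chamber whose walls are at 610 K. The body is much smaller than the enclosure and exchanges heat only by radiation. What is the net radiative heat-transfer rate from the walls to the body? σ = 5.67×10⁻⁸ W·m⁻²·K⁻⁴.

For a small grey body in a large enclosure: P_net = εσA(T_body⁴ − T_wall⁴).
A = 4πr² = 1.629×10⁻⁴ m²; T_body⁴ − T_wall⁴ = 7.886×10⁹ − 1.385×10¹¹ = -1.306×10¹¹ K⁴.
|P_net| = 0.63·5.67×10⁻⁸·1.629×10⁻⁴·1.306×10¹¹.

P_net ≈ 0.760 W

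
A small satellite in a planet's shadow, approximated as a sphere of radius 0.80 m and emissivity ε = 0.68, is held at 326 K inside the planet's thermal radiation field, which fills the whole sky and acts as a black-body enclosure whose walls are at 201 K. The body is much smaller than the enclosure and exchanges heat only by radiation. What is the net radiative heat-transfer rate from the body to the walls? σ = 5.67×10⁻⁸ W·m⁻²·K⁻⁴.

For a small grey body in a large enclosure: P_net = εσA(T_body⁴ − T_wall⁴).
A = 4πr² = 8.042 m²; T_body⁴ − T_wall⁴ = 1.129×10¹⁰ − 1.632×10⁹ = 9.662×10⁹ K⁴.
|P_net| = 0.68·5.67×10⁻⁸·8.042·9.662×10⁹.

P_net ≈ 3000 W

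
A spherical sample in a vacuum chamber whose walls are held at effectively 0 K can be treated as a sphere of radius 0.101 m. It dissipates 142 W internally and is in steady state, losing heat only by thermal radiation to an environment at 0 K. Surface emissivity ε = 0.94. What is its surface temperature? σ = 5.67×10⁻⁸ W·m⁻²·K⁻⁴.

T ≈ 380 K

Steady state: internal power = radiated power, P = εσA T⁴.
Radiating area A = 4πr² = 0.1282 m².
T⁴ = P/(εσA) = 142/(0.94·5.67×10⁻⁸·0.1282) = 2.078×10¹⁰ K⁴.
T = (2.078×10¹⁰)^(1/4).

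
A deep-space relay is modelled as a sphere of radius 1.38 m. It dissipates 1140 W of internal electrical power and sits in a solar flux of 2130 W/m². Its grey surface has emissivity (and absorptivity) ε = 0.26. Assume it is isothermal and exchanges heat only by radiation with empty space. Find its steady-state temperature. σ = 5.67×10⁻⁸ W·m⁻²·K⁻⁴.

T ≈ 335 K

At steady state, absorbed solar power + internal power = radiated power.
Absorbed: α·S·A_cross = 0.26·2130·5.983 = 3313 W (cross-section πr²).
Total input = 3313 + 1140 = 4453 W.
Radiated: εσ·A_surf·T⁴ with A_surf = 4πr² = 23.93 m².
T⁴ = 4453/(0.26·5.67×10⁻⁸·23.93) = 1.262×10¹⁰ K⁴.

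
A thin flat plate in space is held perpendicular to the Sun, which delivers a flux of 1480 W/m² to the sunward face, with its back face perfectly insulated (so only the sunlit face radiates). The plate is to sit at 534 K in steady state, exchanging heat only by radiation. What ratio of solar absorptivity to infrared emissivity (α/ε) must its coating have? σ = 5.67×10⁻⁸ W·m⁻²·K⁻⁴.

α/ε ≈ 3.12

Balance: αS·A = εσ·1A·T⁴ ⇒ α/ε = σT⁴/S.
α/ε = 5.67×10⁻⁸·(534)⁴/1480 = 5.67×10⁻⁸·8.131×10¹⁰/1480.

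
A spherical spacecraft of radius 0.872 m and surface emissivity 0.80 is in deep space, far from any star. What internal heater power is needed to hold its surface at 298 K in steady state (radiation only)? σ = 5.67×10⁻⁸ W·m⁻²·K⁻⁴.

P = εσ·4πr²·T⁴.
4πr² = 9.555 m²; T⁴ = 7.886×10⁹ K⁴.
P = 0.80·5.67×10⁻⁸·9.555·7.886×10⁹.

P ≈ 3420 W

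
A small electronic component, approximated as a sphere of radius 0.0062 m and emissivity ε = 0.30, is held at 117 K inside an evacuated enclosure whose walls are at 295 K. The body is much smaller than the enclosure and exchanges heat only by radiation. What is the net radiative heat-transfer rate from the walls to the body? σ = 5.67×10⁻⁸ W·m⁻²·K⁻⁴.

For a small grey body in a large enclosure: P_net = εσA(T_body⁴ − T_wall⁴).
A = 4πr² = 4.831×10⁻⁴ m²; T_body⁴ − T_wall⁴ = 1.874×10⁸ − 7.573×10⁹ = -7.386×10⁹ K⁴.
|P_net| = 0.30·5.67×10⁻⁸·4.831×10⁻⁴·7.386×10⁹.

P_net ≈ 0.0607 W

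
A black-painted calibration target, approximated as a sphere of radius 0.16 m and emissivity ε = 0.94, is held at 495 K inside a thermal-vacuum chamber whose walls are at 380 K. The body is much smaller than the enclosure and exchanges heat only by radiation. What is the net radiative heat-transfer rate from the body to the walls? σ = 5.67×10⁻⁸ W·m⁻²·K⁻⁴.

For a small grey body in a large enclosure: P_net = εσA(T_body⁴ − T_wall⁴).
A = 4πr² = 0.3217 m²; T_body⁴ − T_wall⁴ = 6.004×10¹⁰ − 2.085×10¹⁰ = 3.919×10¹⁰ K⁴.
|P_net| = 0.94·5.67×10⁻⁸·0.3217·3.919×10¹⁰.

P_net ≈ 672 W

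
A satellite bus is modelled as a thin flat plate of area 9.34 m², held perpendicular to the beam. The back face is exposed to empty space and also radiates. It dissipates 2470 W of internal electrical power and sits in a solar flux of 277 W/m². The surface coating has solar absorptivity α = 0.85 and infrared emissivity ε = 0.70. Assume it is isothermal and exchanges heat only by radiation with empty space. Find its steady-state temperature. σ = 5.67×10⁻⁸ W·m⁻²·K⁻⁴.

At steady state, absorbed solar power + internal power = radiated power.
Absorbed: α·S·A_cross = 0.85·277·9.340 = 2199 W (cross-section A).
Total input = 2199 + 2470 = 4669 W.
Radiated: εσ·A_surf·T⁴ with A_surf = 2A = 18.68 m².
T⁴ = 4669/(0.70·5.67×10⁻⁸·18.68) = 6.298×10⁹ K⁴.

T ≈ 282 K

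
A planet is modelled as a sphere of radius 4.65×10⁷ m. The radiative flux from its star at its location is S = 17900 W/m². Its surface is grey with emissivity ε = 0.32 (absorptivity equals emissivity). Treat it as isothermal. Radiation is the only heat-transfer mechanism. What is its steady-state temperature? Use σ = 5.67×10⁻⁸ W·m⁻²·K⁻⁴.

T ≈ 530 K

At equilibrium, absorbed power = emitted power.
Absorbing cross-section = πr² = 6.793×10¹⁵ m²; emitting surface = 4πr² = 2.717×10¹⁶ m² (ratio 4).
εS·A_cross = εσ·A_surf·T⁴  ⇒  T⁴ = S/(4σ)   (ε cancels).
T⁴ = 17900/(4·5.67×10⁻⁸) = 7.892×10¹⁰ K⁴.
T = (7.892×10¹⁰)^(1/4).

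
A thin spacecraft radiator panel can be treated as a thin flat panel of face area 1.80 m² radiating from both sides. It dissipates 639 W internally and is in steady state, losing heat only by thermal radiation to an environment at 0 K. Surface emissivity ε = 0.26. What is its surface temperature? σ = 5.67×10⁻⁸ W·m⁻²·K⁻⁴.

Steady state: internal power = radiated power, P = εσA T⁴.
Radiating area A = 2·1.80 = 3.600 m².
T⁴ = P/(εσA) = 639/(0.26·5.67×10⁻⁸·3.600) = 1.204×10¹⁰ K⁴.
T = (1.204×10¹⁰)^(1/4).

T ≈ 331 K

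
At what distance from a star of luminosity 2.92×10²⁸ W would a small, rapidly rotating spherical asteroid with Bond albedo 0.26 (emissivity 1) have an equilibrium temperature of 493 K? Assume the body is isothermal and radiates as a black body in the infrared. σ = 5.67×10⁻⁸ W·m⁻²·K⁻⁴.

d ≈ 3.58×10¹¹ m

For an isothermal black-emitting sphere, (1−a)S·πr² = σ·4πr²·T⁴ ⇒ S = 4σT⁴/(1−a).
S = 4·5.67×10⁻⁸·(493)⁴/0.740 = 18110 W/m².
Flux falls as S = L/(4πd²), so d = √(L/(4πS)) = √(2.92×10²⁸/(4π·18110)).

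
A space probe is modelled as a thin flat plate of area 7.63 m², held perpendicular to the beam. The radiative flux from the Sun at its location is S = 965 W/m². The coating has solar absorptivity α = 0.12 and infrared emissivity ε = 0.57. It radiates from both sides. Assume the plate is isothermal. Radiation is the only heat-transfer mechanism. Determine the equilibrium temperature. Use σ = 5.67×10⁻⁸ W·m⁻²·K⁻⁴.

T ≈ 206 K

At equilibrium, absorbed power = emitted power.
Absorbing cross-section = A = 7.630 m²; emitting surface = 2A = 15.26 m² (ratio 2).
αS·A_cross = εσ·A_surf·T⁴  ⇒  T⁴ = αS/(ε·2σ).
T⁴ = 0.120·965/(0.57·2·5.67×10⁻⁸) = 1.792×10⁹ K⁴.
T = (1.792×10⁹)^(1/4).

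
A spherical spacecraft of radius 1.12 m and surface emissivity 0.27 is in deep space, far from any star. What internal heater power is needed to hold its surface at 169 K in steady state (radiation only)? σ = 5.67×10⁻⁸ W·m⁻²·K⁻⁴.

P = εσ·4πr²·T⁴.
4πr² = 15.76 m²; T⁴ = 8.157×10⁸ K⁴.
P = 0.27·5.67×10⁻⁸·15.76·8.157×10⁸.

P ≈ 197 W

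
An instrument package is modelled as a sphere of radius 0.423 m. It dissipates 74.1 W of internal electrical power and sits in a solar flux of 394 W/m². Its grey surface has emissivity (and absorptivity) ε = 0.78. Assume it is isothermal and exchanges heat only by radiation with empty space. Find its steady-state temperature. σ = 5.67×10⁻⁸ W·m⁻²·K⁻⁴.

T ≈ 223 K

At steady state, absorbed solar power + internal power = radiated power.
Absorbed: α·S·A_cross = 0.78·394·0.5621 = 172.8 W (cross-section πr²).
Total input = 172.8 + 74.1 = 246.9 W.
Radiated: εσ·A_surf·T⁴ with A_surf = 4πr² = 2.248 m².
T⁴ = 246.9/(0.78·5.67×10⁻⁸·2.248) = 2.482×10⁹ K⁴.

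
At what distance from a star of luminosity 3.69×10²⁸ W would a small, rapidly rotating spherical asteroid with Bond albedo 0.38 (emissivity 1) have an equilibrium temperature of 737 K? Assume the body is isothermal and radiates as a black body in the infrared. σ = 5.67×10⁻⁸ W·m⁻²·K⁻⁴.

For an isothermal black-emitting sphere, (1−a)S·πr² = σ·4πr²·T⁴ ⇒ S = 4σT⁴/(1−a).
S = 4·5.67×10⁻⁸·(737)⁴/0.620 = 1.079×10⁵ W/m².
Flux falls as S = L/(4πd²), so d = √(L/(4πS)) = √(3.69×10²⁸/(4π·1.079×10⁵)).

d ≈ 1.65×10¹¹ m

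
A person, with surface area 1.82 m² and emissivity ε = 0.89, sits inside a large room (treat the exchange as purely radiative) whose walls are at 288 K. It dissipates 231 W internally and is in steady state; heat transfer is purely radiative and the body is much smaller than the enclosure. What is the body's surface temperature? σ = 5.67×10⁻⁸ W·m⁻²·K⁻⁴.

For a small grey body in a large enclosure, net radiated power = εσA(T⁴ − T_w⁴).
Steady state: P = εσA(T⁴ − T_w⁴) with A = 1.82 m².
T⁴ = P/(εσA) + T_w⁴ = 231/(0.89·5.67×10⁻⁸·1.820) + (288)⁴
    = 2.515×10⁹ + 6.880×10⁹ = 9.395×10⁹ K⁴.

T ≈ 311 K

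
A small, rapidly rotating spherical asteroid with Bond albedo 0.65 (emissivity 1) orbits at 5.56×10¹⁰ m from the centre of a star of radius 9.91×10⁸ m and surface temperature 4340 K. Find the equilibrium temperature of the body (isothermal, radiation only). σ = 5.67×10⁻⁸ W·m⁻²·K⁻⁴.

T ≈ 315 K

The star's surface emits σT_*⁴; at distance d the flux is S = σT_*⁴(R_*/d)².
S = 5.67×10⁻⁸·(4340)⁴·(9.91×10⁸/5.56×10¹⁰)² = 6391 W/m².
For an isothermal sphere T⁴ = (1−a)S/(4σ) = 9.862×10⁹ K⁴.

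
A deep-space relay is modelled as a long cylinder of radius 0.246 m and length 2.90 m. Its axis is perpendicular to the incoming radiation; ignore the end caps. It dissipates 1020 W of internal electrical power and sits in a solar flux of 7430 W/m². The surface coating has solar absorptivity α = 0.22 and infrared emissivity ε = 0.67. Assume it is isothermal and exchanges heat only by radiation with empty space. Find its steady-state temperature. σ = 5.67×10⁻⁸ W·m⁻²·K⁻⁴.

At steady state, absorbed solar power + internal power = radiated power.
Absorbed: α·S·A_cross = 0.22·7430·1.427 = 2332 W (cross-section 2rL).
Total input = 2332 + 1020 = 3352 W.
Radiated: εσ·A_surf·T⁴ with A_surf = 2πrL = 4.482 m².
T⁴ = 3352/(0.67·5.67×10⁻⁸·4.482) = 1.969×10¹⁰ K⁴.

T ≈ 375 K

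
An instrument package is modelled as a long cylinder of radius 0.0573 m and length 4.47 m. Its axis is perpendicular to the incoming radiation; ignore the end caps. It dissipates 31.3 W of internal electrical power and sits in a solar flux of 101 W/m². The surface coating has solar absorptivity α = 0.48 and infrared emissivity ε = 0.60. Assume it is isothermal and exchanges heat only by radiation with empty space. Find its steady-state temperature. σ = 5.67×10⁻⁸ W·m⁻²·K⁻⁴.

At steady state, absorbed solar power + internal power = radiated power.
Absorbed: α·S·A_cross = 0.48·101·0.5123 = 24.83 W (cross-section 2rL).
Total input = 24.83 + 31.3 = 56.13 W.
Radiated: εσ·A_surf·T⁴ with A_surf = 2πrL = 1.609 m².
T⁴ = 56.13/(0.60·5.67×10⁻⁸·1.609) = 1.025×10⁹ K⁴.

T ≈ 179 K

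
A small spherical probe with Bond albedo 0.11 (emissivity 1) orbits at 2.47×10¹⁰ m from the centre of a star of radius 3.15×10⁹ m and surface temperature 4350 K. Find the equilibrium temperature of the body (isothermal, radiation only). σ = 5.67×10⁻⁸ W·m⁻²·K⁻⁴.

The star's surface emits σT_*⁴; at distance d the flux is S = σT_*⁴(R_*/d)².
S = 5.67×10⁻⁸·(4350)⁴·(3.15×10⁹/2.47×10¹⁰)² = 3.302×10⁵ W/m².
For an isothermal sphere T⁴ = (1−a)S/(4σ) = 1.296×10¹² K⁴.

T ≈ 1070 K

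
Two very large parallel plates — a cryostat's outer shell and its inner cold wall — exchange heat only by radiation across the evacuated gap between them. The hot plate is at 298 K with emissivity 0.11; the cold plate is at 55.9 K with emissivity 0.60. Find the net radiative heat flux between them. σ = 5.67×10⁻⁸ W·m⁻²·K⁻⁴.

q ≈ 45.8 W/m²

For two infinite grey parallel plates, q = σ(T₁⁴ − T₂⁴)/(1/ε₁ + 1/ε₂ − 1).
T₁⁴ − T₂⁴ = 7.886×10⁹ − 9.764×10⁶ = 7.876×10⁹ K⁴.
1/ε₁ + 1/ε₂ − 1 = 9.091 + 1.667 − 1 = 9.758.
q = 5.67×10⁻⁸ × 7.876×10⁹ / 9.758.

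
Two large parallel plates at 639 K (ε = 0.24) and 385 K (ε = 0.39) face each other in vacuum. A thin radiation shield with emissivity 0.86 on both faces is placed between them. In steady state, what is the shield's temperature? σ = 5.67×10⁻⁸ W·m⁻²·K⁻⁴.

In steady state the net flux on the hot side equals that on the cold side.
σ(T₁⁴−T_s⁴)/D₁ = σ(T_s⁴−T₂⁴)/D₂, with D₁ = 1/ε₁+1/ε_s−1 = 4.329, D₂ = 1/ε_s+1/ε₂−1 = 2.727.
Solve for T_s⁴: T_s⁴ = (D₂·T₁⁴ + D₁·T₂⁴)/(D₁+D₂) = 7.791×10¹⁰ K⁴.

T_s ≈ 528 K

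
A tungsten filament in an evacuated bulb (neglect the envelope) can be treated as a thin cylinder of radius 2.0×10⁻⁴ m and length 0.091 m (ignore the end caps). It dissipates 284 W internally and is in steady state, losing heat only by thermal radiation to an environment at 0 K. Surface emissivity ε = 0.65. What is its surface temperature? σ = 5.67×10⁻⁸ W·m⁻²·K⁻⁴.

Steady state: internal power = radiated power, P = εσA T⁴.
Radiating area A = 2πrL = 1.144×10⁻⁴ m².
T⁴ = P/(εσA) = 284/(0.65·5.67×10⁻⁸·1.144×10⁻⁴) = 6.739×10¹³ K⁴.
T = (6.739×10¹³)^(1/4).

T ≈ 2870 K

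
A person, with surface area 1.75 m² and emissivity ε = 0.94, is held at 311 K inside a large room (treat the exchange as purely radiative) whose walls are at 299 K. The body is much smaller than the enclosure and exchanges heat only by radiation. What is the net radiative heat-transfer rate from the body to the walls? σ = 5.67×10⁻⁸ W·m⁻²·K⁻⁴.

For a small grey body in a large enclosure: P_net = εσA(T_body⁴ − T_wall⁴).
A = 1.75 m²; T_body⁴ − T_wall⁴ = 9.355×10⁹ − 7.993×10⁹ = 1.362×10⁹ K⁴.
|P_net| = 0.94·5.67×10⁻⁸·1.750·1.362×10⁹.

P_net ≈ 127 W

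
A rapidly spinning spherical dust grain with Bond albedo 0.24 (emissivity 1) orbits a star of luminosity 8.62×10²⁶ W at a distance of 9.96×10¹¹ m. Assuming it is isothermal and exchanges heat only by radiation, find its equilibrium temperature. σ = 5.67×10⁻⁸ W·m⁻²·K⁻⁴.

T ≈ 123 K

First find the stellar flux at distance d: S = L/(4πd²) = 8.62×10²⁶/(4π·(9.96×10¹¹)²) = 69.15 W/m².
For an isothermal sphere, absorbed (1−a)S·πr² = emitted σ·4πr²·T⁴, so T⁴ = (1−a)S/(4σ).
T⁴ = 0.760·69.15/(4·5.67×10⁻⁸) = 2.317×10⁸ K⁴.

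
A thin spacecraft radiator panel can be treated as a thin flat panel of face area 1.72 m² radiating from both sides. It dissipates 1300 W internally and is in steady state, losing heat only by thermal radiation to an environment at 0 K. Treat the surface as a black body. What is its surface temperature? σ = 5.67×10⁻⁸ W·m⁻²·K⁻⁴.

Steady state: internal power = radiated power, P = εσA T⁴.
Radiating area A = 2·1.72 = 3.440 m².
T⁴ = P/(εσA) = 1300/(1.0·5.67×10⁻⁸·3.440) = 6.665×10⁹ K⁴.
T = (6.665×10⁹)^(1/4).

T ≈ 286 K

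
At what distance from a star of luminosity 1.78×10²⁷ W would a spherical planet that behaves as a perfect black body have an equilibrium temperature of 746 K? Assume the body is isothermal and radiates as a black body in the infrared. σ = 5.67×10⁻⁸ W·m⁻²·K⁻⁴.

d ≈ 4.49×10¹⁰ m

For an isothermal black-emitting sphere, (1−a)S·πr² = σ·4πr²·T⁴ ⇒ S = 4σT⁴/(1−a).
S = 4·5.67×10⁻⁸·(746)⁴/1.00 = 70240 W/m².
Flux falls as S = L/(4πd²), so d = √(L/(4πS)) = √(1.78×10²⁷/(4π·70240)).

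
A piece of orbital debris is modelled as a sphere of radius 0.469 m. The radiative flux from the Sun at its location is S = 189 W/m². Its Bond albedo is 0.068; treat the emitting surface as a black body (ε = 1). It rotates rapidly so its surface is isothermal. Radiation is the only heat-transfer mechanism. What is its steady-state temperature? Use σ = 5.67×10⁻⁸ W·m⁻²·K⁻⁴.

T ≈ 167 K

At equilibrium, absorbed power = emitted power.
Absorbing cross-section = πr² = 0.6910 m²; emitting surface = 4πr² = 2.764 m² (ratio 4).
(1−a)S·A_cross = εσ·A_surf·T⁴  ⇒  T⁴ = (1−a)S/(4σ).
T⁴ = 0.932·189/(4·5.67×10⁻⁸) = 7.767×10⁸ K⁴.
T = (7.767×10⁸)^(1/4).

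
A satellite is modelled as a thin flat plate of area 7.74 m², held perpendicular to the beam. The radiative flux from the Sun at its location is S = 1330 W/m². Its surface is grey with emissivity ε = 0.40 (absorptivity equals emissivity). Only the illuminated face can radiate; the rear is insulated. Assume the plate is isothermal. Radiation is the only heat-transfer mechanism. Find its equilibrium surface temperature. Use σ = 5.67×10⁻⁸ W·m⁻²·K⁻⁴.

T ≈ 391 K

At equilibrium, absorbed power = emitted power.
Absorbing cross-section = A = 7.740 m²; emitting surface = A = 7.740 m² (ratio 1).
εS·A_cross = εσ·A_surf·T⁴  ⇒  T⁴ = S/(1σ)   (ε cancels).
T⁴ = 1330/(1·5.67×10⁻⁸) = 2.346×10¹⁰ K⁴.
T = (2.346×10¹⁰)^(1/4).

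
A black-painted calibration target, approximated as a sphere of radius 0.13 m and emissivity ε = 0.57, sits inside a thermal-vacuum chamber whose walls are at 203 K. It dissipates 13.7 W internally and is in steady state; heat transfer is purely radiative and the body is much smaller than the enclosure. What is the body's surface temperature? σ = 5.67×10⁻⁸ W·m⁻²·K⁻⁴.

T ≈ 247 K

For a small grey body in a large enclosure, net radiated power = εσA(T⁴ − T_w⁴).
Steady state: P = εσA(T⁴ − T_w⁴) with A = 4πr² = 0.2124 m².
T⁴ = P/(εσA) + T_w⁴ = 13.7/(0.57·5.67×10⁻⁸·0.2124) + (203)⁴
    = 1.996×10⁹ + 1.698×10⁹ = 3.694×10⁹ K⁴.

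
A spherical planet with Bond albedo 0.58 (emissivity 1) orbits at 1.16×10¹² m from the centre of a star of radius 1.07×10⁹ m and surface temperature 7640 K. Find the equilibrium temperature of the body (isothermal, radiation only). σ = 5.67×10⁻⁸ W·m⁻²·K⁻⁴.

T ≈ 132 K

The star's surface emits σT_*⁴; at distance d the flux is S = σT_*⁴(R_*/d)².
S = 5.67×10⁻⁸·(7640)⁴·(1.07×10⁹/1.16×10¹²)² = 164.4 W/m².
For an isothermal sphere T⁴ = (1−a)S/(4σ) = 3.044×10⁸ K⁴.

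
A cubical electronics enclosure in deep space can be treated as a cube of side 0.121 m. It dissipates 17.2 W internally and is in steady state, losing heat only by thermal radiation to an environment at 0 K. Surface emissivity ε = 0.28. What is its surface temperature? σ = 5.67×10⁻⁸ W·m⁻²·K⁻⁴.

T ≈ 333 K

Steady state: internal power = radiated power, P = εσA T⁴.
Radiating area A = 6L² = 0.08785 m².
T⁴ = P/(εσA) = 17.2/(0.28·5.67×10⁻⁸·0.08785) = 1.233×10¹⁰ K⁴.
T = (1.233×10¹⁰)^(1/4).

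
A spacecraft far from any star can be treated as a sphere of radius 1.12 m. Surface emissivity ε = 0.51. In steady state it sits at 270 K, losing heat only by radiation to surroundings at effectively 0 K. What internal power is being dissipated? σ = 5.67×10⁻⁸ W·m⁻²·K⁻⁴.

P ≈ 2420 W

Steady state: P = εσA T⁴.
A = 4πr² = 15.76 m²; T⁴ = (270)⁴ = 5.314×10⁹ K⁴.
P = 0.51 × 5.67×10⁻⁸ × 15.76 × 5.314×10⁹.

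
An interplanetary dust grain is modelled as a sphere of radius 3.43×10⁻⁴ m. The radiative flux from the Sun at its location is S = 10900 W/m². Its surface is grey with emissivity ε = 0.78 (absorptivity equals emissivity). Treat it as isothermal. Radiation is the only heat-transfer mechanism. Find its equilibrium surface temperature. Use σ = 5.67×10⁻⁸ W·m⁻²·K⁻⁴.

At equilibrium, absorbed power = emitted power.
Absorbing cross-section = πr² = 3.696×10⁻⁷ m²; emitting surface = 4πr² = 1.478×10⁻⁶ m² (ratio 4).
εS·A_cross = εσ·A_surf·T⁴  ⇒  T⁴ = S/(4σ)   (ε cancels).
T⁴ = 10900/(4·5.67×10⁻⁸) = 4.806×10¹⁰ K⁴.
T = (4.806×10¹⁰)^(1/4).

T ≈ 468 K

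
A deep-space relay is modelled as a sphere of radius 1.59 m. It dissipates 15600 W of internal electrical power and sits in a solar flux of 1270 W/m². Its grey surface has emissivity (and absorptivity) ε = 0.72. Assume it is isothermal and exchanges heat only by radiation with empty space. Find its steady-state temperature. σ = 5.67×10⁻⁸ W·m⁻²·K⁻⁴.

T ≈ 364 K

At steady state, absorbed solar power + internal power = radiated power.
Absorbed: α·S·A_cross = 0.72·1270·7.942 = 7262 W (cross-section πr²).
Total input = 7262 + 15600 = 22860 W.
Radiated: εσ·A_surf·T⁴ with A_surf = 4πr² = 31.77 m².
T⁴ = 22860/(0.72·5.67×10⁻⁸·31.77) = 1.763×10¹⁰ K⁴.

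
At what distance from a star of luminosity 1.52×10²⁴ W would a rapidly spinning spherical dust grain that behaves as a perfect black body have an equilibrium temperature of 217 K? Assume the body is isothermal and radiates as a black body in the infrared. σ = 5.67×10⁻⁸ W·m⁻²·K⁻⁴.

For an isothermal black-emitting sphere, (1−a)S·πr² = σ·4πr²·T⁴ ⇒ S = 4σT⁴/(1−a).
S = 4·5.67×10⁻⁸·(217)⁴/1.00 = 502.9 W/m².
Flux falls as S = L/(4πd²), so d = √(L/(4πS)) = √(1.52×10²⁴/(4π·502.9)).

d ≈ 1.55×10¹⁰ m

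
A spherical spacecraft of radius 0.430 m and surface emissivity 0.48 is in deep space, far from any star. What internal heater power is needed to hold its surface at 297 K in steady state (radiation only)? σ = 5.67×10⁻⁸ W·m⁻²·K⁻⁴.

P = εσ·4πr²·T⁴.
4πr² = 2.324 m²; T⁴ = 7.781×10⁹ K⁴.
P = 0.48·5.67×10⁻⁸·2.324·7.781×10⁹.

P ≈ 492 W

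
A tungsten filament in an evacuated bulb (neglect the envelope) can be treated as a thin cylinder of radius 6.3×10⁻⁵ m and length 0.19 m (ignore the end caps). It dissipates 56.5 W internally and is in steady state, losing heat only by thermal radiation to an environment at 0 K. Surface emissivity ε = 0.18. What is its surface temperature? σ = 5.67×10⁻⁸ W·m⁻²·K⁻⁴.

T ≈ 2930 K

Steady state: internal power = radiated power, P = εσA T⁴.
Radiating area A = 2πrL = 7.521×10⁻⁵ m².
T⁴ = P/(εσA) = 56.5/(0.18·5.67×10⁻⁸·7.521×10⁻⁵) = 7.361×10¹³ K⁴.
T = (7.361×10¹³)^(1/4).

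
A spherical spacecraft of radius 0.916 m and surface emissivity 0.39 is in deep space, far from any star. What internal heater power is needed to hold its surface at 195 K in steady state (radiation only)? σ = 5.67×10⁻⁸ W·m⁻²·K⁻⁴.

P ≈ 337 W

P = εσ·4πr²·T⁴.
4πr² = 10.54 m²; T⁴ = 1.446×10⁹ K⁴.
P = 0.39·5.67×10⁻⁸·10.54·1.446×10⁹.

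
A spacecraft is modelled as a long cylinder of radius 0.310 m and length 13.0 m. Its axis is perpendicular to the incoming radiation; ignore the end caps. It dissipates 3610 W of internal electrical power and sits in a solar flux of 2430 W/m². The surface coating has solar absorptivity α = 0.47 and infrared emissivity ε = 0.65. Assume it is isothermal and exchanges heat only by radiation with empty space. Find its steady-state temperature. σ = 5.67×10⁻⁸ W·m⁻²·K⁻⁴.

T ≈ 342 K

At steady state, absorbed solar power + internal power = radiated power.
Absorbed: α·S·A_cross = 0.47·2430·8.060 = 9205 W (cross-section 2rL).
Total input = 9205 + 3610 = 12820 W.
Radiated: εσ·A_surf·T⁴ with A_surf = 2πrL = 25.32 m².
T⁴ = 12820/(0.65·5.67×10⁻⁸·25.32) = 1.373×10¹⁰ K⁴.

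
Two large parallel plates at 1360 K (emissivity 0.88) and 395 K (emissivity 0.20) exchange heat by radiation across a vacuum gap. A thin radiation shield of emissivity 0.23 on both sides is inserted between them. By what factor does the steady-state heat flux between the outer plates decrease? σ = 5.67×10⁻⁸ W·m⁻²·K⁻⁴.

factor ≈ 2.50

Without shield: q₀ = σΔ(T⁴)/(1/ε₁+1/ε₂−1) with denominator 5.136.
With shield the two gaps are in series; the resistances add: (1/ε₁+1/ε_s−1)+(1/ε_s+1/ε₂−1) = 4.484+8.348 = 12.83.
Heat-flux ratio q₀/q = 12.83/5.136.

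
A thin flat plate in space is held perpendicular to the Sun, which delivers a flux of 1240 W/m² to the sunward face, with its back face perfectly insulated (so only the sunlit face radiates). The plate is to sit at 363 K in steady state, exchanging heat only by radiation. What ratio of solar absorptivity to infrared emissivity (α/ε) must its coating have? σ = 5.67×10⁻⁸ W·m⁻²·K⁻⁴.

α/ε ≈ 0.794

Balance: αS·A = εσ·1A·T⁴ ⇒ α/ε = σT⁴/S.
α/ε = 5.67×10⁻⁸·(363)⁴/1240 = 5.67×10⁻⁸·1.736×10¹⁰/1240.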